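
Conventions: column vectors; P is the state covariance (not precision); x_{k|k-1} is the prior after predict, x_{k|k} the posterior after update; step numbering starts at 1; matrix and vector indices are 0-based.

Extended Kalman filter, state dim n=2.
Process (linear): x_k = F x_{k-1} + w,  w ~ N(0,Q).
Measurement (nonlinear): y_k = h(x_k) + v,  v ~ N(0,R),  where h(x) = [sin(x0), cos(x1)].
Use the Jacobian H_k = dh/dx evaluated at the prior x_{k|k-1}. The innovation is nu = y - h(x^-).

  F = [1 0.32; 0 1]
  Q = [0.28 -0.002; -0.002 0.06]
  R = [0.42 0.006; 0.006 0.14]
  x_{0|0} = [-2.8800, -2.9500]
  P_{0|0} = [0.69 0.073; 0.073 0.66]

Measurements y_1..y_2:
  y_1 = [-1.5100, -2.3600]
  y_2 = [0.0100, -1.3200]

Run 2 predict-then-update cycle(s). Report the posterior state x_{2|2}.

x_post = [-3.2175, -3.1582]

step 1: x^-=[-3.8240, -2.9500]  P^-=[1.0843 0.2822; 0.2822 0.7200]  H_jac=[-0.7761 0.0000; 0.0000 0.1904]  S=[1.0730 -0.0357; -0.0357 0.1661]  K=[-0.7790 0.1561; -0.1779 0.7872]  nu=[-2.1407, -1.3783]  x^+=[-2.3715, -3.6541]  P^+=[0.4204 0.0902; 0.0902 0.5731]
step 2: x^-=[-3.5408, -3.6541]  P^-=[0.8168 0.2716; 0.2716 0.6331]  H_jac=[-0.9214 0.0000; 0.0000 -0.4904]  S=[1.1134 0.1287; 0.1287 0.2922]  K=[-0.6567 -0.1665; -0.1074 -1.0150]  nu=[-0.3787, -0.4485]  x^+=[-3.2175, -3.1582]  P^+=[0.3004 0.0556; 0.0556 0.2911]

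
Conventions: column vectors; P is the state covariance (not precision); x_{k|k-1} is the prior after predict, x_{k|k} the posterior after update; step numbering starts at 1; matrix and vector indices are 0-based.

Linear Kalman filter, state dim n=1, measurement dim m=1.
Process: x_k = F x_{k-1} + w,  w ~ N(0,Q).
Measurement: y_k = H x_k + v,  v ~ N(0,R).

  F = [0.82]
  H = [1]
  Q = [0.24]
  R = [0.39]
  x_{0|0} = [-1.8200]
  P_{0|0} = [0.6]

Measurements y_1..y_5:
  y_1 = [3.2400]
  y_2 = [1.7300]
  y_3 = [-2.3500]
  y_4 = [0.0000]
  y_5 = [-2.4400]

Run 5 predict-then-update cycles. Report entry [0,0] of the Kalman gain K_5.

K[0,0] = 0.4851

step 1: x^-=[-1.4924]  P^-=[0.6434]  S=[1.0334]  K=[0.6226]  nu=[4.7324]  x^+=[1.4541]  P^+=[0.2428]
step 2: x^-=[1.1923]  P^-=[0.4033]  S=[0.7933]  K=[0.5084]  nu=[0.5377]  x^+=[1.4657]  P^+=[0.1983]
step 3: x^-=[1.2019]  P^-=[0.3733]  S=[0.7633]  K=[0.4891]  nu=[-3.5519]  x^+=[-0.5352]  P^+=[0.1907]
step 4: x^-=[-0.4389]  P^-=[0.3683]  S=[0.7583]  K=[0.4857]  nu=[0.4389]  x^+=[-0.2257]  P^+=[0.1894]
step 5: x^-=[-0.1851]  P^-=[0.3674]  S=[0.7574]  K=[0.4851]  nu=[-2.2549]  x^+=[-1.2788]  P^+=[0.1892]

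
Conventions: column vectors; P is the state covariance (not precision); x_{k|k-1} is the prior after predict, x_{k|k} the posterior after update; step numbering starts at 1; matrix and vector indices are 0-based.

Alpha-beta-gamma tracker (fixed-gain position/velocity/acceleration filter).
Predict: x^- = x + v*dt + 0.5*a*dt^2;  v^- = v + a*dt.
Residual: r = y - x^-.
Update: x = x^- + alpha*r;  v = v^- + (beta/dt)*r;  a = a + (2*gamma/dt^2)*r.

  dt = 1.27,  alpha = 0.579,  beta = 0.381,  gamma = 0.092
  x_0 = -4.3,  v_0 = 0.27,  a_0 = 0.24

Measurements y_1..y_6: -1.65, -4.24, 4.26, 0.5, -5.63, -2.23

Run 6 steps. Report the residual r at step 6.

resid = 1.0160

step 1: x_pred=-3.7636  r=2.1136  x^+=-2.5398  v^+=1.2089  a^+=0.4811
step 2: x_pred=-0.6166  r=-3.6234  x^+=-2.7145  v^+=0.7328  a^+=0.0678
step 3: x_pred=-1.7292  r=5.9892  x^+=1.7386  v^+=2.6156  a^+=0.7510
step 4: x_pred=5.6661  r=-5.1661  x^+=2.6749  v^+=2.0196  a^+=0.1617
step 5: x_pred=5.3702  r=-11.0002  x^+=-0.9989  v^+=-1.0752  a^+=-1.0932
step 6: x_pred=-3.2460  r=1.0160  x^+=-2.6578  v^+=-2.1588  a^+=-0.9773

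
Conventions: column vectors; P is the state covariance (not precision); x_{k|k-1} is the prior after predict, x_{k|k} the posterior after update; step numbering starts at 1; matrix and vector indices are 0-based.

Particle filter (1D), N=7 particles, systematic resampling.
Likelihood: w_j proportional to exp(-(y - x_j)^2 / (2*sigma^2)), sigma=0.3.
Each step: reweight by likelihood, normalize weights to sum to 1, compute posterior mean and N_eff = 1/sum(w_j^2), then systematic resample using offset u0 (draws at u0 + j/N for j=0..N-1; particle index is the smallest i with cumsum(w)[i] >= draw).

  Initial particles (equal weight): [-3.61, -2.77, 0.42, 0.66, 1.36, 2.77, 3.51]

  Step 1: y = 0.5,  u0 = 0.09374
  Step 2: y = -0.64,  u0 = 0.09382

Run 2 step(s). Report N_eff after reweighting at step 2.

step 1: w=[0.0000, 0.0000, 0.5220, 0.4692, 0.0089, 0.0000, 0.0000]  mean=0.5409  Neff=2.0299  idx=[2, 2, 2, 3, 3, 3, 3]
step 2: w=[0.3153, 0.3153, 0.3153, 0.0136, 0.0136, 0.0136, 0.0136]  mean=0.4330  Neff=3.3456  idx=[0, 0, 1, 1, 2, 2, 3]

N_eff = 3.3456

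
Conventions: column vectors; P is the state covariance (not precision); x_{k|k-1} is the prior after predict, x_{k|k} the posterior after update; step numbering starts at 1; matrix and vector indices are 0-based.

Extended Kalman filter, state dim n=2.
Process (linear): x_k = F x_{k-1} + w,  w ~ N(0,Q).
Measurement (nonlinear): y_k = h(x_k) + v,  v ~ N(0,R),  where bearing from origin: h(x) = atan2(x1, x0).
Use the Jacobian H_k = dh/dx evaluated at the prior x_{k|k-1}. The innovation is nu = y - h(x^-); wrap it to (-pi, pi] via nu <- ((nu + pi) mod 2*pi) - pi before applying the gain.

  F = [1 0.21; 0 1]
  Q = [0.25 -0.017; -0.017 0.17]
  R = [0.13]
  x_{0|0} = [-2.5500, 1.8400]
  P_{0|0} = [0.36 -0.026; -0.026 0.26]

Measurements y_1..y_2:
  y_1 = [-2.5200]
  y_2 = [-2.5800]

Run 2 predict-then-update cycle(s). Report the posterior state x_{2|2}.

step 1: x^-=[-2.1636, 1.8400]  P^-=[0.6105 0.0116; 0.0116 0.4300]  H_jac=[-0.2281 -0.2682]  S=[0.1941]  K=[-0.7334; -0.6078]  nu=[1.3263]  x^+=[-3.1364, 1.0339]  P^+=[0.5061 -0.0749; -0.0749 0.3583]
step 2: x^-=[-2.9193, 1.0339]  P^-=[0.7405 -0.0167; -0.0167 0.5283]  H_jac=[-0.1078 -0.3044]  S=[0.1865]  K=[-0.4009; -0.8528]  nu=[0.9020]  x^+=[-3.2808, 0.2647]  P^+=[0.7105 -0.0804; -0.0804 0.3927]

x_post = [-3.2808, 0.2647]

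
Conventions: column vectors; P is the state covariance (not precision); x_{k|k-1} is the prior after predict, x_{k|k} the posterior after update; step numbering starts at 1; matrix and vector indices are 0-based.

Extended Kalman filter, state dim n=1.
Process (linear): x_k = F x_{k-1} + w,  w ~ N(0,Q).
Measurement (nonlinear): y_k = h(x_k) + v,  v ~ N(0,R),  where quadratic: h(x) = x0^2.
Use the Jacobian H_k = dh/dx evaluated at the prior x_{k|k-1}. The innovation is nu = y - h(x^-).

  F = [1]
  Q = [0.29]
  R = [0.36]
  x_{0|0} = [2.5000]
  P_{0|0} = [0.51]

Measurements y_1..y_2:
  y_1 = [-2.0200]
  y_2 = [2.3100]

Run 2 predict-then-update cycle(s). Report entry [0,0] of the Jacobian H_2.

step 1: x^-=[2.5000]  P^-=[0.8000]  H_jac=[5.0000]  S=[20.3600]  K=[0.1965]  nu=[-8.2700]  x^+=[0.8752]  P^+=[0.0141]
step 2: x^-=[0.8752]  P^-=[0.3041]  H_jac=[1.7505]  S=[1.2920]  K=[0.4121]  nu=[1.5439]  x^+=[1.5115]  P^+=[0.0847]

H_jac[0,0] = 1.7505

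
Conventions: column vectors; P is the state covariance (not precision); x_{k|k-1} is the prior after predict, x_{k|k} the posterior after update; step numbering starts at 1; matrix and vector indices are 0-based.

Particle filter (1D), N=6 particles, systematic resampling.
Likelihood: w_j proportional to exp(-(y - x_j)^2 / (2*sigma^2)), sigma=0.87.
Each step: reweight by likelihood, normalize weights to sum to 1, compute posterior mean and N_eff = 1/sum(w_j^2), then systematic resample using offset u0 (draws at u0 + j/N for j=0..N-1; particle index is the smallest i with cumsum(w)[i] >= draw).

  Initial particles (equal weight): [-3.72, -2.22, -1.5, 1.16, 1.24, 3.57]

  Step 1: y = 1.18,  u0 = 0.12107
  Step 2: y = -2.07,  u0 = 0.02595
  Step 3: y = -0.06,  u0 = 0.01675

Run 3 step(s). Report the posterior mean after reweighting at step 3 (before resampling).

step 1: w=[0.0000, 0.0002, 0.0043, 0.4926, 0.4916, 0.0113]  mean=1.2144  Neff=2.0643  idx=[3, 3, 3, 4, 4, 4]
step 2: w=[0.1952, 0.1952, 0.1952, 0.1381, 0.1381, 0.1381]  mean=1.1932  Neff=5.8293  idx=[0, 0, 1, 2, 3, 4]
step 3: w=[0.1739, 0.1739, 0.1739, 0.1739, 0.1522, 0.1522]  mean=1.1844  Neff=5.9775  idx=[0, 1, 2, 2, 3, 5]

post_mean = 1.1844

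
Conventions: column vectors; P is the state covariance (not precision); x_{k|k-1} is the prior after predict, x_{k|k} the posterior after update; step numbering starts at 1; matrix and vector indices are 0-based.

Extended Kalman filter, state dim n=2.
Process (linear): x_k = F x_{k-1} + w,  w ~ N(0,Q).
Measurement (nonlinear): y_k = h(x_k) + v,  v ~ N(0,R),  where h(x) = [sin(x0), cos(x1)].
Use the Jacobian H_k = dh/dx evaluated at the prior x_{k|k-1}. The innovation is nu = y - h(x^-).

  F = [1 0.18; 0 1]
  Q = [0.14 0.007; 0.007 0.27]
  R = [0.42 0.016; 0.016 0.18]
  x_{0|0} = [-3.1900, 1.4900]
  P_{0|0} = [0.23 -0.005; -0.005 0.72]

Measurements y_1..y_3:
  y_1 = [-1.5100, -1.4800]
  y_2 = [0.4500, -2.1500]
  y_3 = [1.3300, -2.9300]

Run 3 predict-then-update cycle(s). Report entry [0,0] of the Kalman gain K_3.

K[0,0] = 0.3913

step 1: x^-=[-2.9218, 1.4900]  P^-=[0.3915 0.1316; 0.1316 0.9900]  H_jac=[-0.9759 0.0000; 0.0000 -0.9967]  S=[0.7929 0.1440; 0.1440 1.1636]  K=[-0.4720 -0.0543; -0.0081 -0.8471]  nu=[-1.2920, -1.5607]  x^+=[-2.2272, 2.8225]  P^+=[0.2040 0.0174; 0.0174 0.1531]
step 2: x^-=[-1.7191, 2.8225]  P^-=[0.3553 0.0519; 0.0519 0.4231]  H_jac=[-0.1478 0.0000; 0.0000 -0.3137]  S=[0.4278 0.0184; 0.0184 0.2216]  K=[-0.1200 -0.0636; 0.0079 -0.5995]  nu=[1.4390, -1.2005]  x^+=[-1.8155, 3.5535]  P^+=[0.3479 0.0426; 0.0426 0.3436]
step 3: x^-=[-1.1759, 3.5535]  P^-=[0.5144 0.1114; 0.1114 0.6136]  H_jac=[0.3847 0.0000; 0.0000 0.4003]  S=[0.4961 0.0332; 0.0332 0.2783]  K=[0.3913 0.1137; 0.0276 0.8792]  nu=[2.2530, -2.0136]  x^+=[-0.5232, 1.8453]  P^+=[0.4319 0.0667; 0.0667 0.3964]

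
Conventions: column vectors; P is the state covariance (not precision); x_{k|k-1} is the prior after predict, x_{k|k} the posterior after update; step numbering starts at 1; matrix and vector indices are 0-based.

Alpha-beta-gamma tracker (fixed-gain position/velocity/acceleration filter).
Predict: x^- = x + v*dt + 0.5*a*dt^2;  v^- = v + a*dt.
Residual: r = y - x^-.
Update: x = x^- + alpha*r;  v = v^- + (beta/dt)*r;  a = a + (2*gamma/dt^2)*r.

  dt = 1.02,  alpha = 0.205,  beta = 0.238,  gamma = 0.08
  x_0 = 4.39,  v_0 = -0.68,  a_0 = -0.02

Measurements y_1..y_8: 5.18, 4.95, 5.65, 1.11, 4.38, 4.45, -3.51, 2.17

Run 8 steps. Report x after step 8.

x_post = 0.0159

step 1: x_pred=3.6860  r=1.4940  x^+=3.9923  v^+=-0.3518  a^+=0.2098
step 2: x_pred=3.7425  r=1.2075  x^+=3.9901  v^+=0.1439  a^+=0.3954
step 3: x_pred=4.3426  r=1.3074  x^+=4.6106  v^+=0.8523  a^+=0.5965
step 4: x_pred=5.7903  r=-4.6803  x^+=4.8308  v^+=0.3687  a^+=-0.1232
step 5: x_pred=5.1428  r=-0.7628  x^+=4.9864  v^+=0.0650  a^+=-0.2406
step 6: x_pred=4.9276  r=-0.4776  x^+=4.8297  v^+=-0.2918  a^+=-0.3140
step 7: x_pred=4.3687  r=-7.8787  x^+=2.7536  v^+=-2.4504  a^+=-1.5256
step 8: x_pred=-0.5395  r=2.7095  x^+=0.0159  v^+=-3.3744  a^+=-1.1090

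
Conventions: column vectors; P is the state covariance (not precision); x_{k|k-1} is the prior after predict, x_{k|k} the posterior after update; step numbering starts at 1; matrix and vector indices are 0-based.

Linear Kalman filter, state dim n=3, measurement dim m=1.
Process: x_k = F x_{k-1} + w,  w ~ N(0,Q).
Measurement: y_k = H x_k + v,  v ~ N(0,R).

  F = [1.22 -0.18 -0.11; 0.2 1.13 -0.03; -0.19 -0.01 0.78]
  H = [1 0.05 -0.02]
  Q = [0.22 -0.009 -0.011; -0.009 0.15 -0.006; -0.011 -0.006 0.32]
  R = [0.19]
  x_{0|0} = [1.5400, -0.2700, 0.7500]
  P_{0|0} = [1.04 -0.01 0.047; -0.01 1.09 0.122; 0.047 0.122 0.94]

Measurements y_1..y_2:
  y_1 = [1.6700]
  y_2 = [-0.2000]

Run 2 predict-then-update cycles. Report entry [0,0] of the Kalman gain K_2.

step 1: x^-=[1.8449, -0.0196, 0.2951]  P^-=[1.8112 -0.0045 -0.3023; -0.0045 1.5709 0.0375; -0.3023 0.0375 0.9137]  S=[2.0171]  K=[0.9008; 0.0363; -0.1580]  nu=[-0.1680]  x^+=[1.6935, -0.0257, 0.3216]  P^+=[0.1744 -0.0705 -0.0152; -0.0705 1.5683 0.0491; -0.0152 0.0491 0.8633]
step 2: x^-=[2.0354, 0.3000, -0.0706]  P^-=[0.5778 -0.3822 -0.1458; -0.3822 2.1252 0.0055; -0.1458 0.0055 0.8552]  S=[0.7411]  K=[0.7578; -0.3725; -0.2195]  nu=[-2.2518]  x^+=[0.3289, 1.1389, 0.4237]  P^+=[0.1522 -0.1730 -0.0226; -0.1730 2.0224 -0.0551; -0.0226 -0.0551 0.8195]

K[0,0] = 0.7578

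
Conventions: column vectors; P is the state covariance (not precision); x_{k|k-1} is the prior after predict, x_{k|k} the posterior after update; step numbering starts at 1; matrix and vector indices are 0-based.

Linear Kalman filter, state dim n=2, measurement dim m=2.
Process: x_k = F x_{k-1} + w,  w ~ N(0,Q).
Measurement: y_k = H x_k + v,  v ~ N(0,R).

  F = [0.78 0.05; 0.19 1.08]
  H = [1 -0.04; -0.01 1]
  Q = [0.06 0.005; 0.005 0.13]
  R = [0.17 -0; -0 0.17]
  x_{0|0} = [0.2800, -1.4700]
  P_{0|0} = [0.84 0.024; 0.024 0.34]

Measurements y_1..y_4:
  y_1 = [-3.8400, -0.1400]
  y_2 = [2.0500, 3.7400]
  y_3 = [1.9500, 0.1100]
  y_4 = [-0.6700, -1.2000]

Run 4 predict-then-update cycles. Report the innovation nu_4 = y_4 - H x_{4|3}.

innov = [-1.2247, -2.4051]

step 1: x^-=[0.1449, -1.5344]  P^-=[0.5738 0.1683; 0.1683 0.5667]  S=[0.7312 0.1400; 0.1400 0.7334]  K=[0.7608 0.0765; 0.0537 0.7602]  nu=[-4.0463, 1.3958]  x^+=[-2.8270, -0.6904]  P^+=[0.1299 0.0143; 0.0143 0.1294]
step 2: x^-=[-2.2396, -1.2827]  P^-=[0.1405 0.0434; 0.0434 0.2915]  S=[0.3075 0.0304; 0.0304 0.4606]  K=[0.4451 0.0619; 0.0411 0.6291]  nu=[4.2383, 5.0003]  x^+=[-0.0437, 2.0375]  P^+=[0.0761 0.0113; 0.0113 0.1071]
step 3: x^-=[0.0678, 2.1922]  P^-=[0.1075 0.0317; 0.0317 0.2623]  S=[0.2753 0.0201; 0.0201 0.4316]  K=[0.3818 0.0531; 0.0327 0.6053]  nu=[1.9699, -2.0815]  x^+=[0.7094, 0.9966]  P^+=[0.0653 0.0097; 0.0097 0.1030]
step 4: x^-=[0.6032, 1.2111]  P^-=[0.1007 0.0285; 0.0285 0.2565]  S=[0.2689 0.0172; 0.0172 0.4259]  K=[0.3672 0.0497; 0.0293 0.6003]  nu=[-1.2247, -2.4051]  x^+=[0.0340, -0.2686]  P^+=[0.0628 0.0091; 0.0091 0.1021]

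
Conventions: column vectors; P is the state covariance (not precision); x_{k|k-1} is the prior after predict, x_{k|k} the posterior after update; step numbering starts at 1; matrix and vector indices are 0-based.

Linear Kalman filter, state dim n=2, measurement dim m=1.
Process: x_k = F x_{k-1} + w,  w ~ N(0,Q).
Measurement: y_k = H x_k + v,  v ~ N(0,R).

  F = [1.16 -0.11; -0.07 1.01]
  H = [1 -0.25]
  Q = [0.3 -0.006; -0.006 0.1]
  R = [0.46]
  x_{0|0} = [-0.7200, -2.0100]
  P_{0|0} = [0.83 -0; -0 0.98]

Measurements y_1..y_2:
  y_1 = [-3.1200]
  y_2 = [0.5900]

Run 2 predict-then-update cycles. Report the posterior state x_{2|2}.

x_post = [-1.0660, -1.7823]

step 1: x^-=[-0.6141, -1.9797]  P^-=[1.4287 -0.1823; -0.1823 1.1038]  S=[2.0488]  K=[0.7196; -0.2236]  nu=[-3.0008]  x^+=[-2.7734, -1.3086]  P^+=[0.3679 0.1474; 0.1474 1.0013]
step 2: x^-=[-3.0732, -1.1275]  P^-=[0.7695 0.0268; 0.0268 1.1024]  S=[1.2850]  K=[0.5936; -0.1936]  nu=[3.3813]  x^+=[-1.0660, -1.7823]  P^+=[0.3167 0.1745; 0.1745 1.0542]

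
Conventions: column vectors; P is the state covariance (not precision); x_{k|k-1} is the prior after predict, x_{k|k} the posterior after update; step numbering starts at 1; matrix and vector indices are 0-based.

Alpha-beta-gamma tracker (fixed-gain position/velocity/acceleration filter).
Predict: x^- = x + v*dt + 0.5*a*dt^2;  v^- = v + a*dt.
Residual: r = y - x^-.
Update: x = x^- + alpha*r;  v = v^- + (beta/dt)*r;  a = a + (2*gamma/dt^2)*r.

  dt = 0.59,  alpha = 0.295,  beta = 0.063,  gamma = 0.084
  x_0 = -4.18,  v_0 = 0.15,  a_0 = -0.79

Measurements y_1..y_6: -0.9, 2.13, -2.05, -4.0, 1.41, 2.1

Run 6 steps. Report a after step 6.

step 1: x_pred=-4.2290  r=3.3290  x^+=-3.2469  v^+=0.0394  a^+=0.8166
step 2: x_pred=-3.0816  r=5.2116  x^+=-1.5442  v^+=1.0777  a^+=3.3319
step 3: x_pred=-0.3284  r=-1.7216  x^+=-0.8363  v^+=2.8596  a^+=2.5010
step 4: x_pred=1.2862  r=-5.2862  x^+=-0.2732  v^+=3.7708  a^+=-0.0502
step 5: x_pred=1.9428  r=-0.5328  x^+=1.7856  v^+=3.6842  a^+=-0.3074
step 6: x_pred=3.9058  r=-1.8058  x^+=3.3731  v^+=3.3101  a^+=-1.1789

a_post = -1.1789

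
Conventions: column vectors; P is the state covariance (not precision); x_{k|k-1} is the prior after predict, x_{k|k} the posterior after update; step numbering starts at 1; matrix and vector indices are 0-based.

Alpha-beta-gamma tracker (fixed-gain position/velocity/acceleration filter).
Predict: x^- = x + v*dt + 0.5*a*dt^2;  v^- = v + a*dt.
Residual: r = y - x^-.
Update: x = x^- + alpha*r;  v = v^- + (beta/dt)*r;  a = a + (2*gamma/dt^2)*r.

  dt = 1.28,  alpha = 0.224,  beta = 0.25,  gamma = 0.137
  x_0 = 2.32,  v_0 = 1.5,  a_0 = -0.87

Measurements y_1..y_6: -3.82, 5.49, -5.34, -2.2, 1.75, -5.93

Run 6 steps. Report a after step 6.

step 1: x_pred=3.5273  r=-7.3473  x^+=1.8815  v^+=-1.0486  a^+=-2.0987
step 2: x_pred=-1.1800  r=6.6700  x^+=0.3141  v^+=-2.4323  a^+=-0.9833
step 3: x_pred=-3.6047  r=-1.7353  x^+=-3.9934  v^+=-4.0298  a^+=-1.2735
step 4: x_pred=-10.1947  r=7.9947  x^+=-8.4039  v^+=-4.0983  a^+=0.0635
step 5: x_pred=-13.5977  r=15.3477  x^+=-10.1598  v^+=-1.0194  a^+=2.6302
step 6: x_pred=-9.3100  r=3.3800  x^+=-8.5529  v^+=3.0075  a^+=3.1955

a_post = 3.1955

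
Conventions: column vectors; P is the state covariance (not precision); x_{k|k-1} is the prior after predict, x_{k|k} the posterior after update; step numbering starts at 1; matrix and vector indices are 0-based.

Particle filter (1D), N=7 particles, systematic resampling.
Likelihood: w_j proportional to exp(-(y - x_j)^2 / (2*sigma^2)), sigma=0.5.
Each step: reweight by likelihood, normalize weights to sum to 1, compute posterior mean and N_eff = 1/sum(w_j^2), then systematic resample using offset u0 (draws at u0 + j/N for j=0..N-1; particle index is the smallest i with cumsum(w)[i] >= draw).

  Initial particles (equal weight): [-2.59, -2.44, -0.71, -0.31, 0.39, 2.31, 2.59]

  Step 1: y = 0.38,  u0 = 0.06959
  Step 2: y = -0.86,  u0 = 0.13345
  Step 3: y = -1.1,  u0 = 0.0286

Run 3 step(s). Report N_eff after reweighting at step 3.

step 1: w=[0.0000, 0.0000, 0.0628, 0.2609, 0.6759, 0.0004, 0.0000]  mean=0.1391  Neff=1.8910  idx=[3, 3, 4, 4, 4, 4, 4]
step 2: w=[0.4163, 0.4163, 0.0335, 0.0335, 0.0335, 0.0335, 0.0335]  mean=-0.1928  Neff=2.8396  idx=[0, 0, 1, 1, 1, 2, 6]
step 3: w=[0.1968, 0.1968, 0.1968, 0.1968, 0.1968, 0.0081, 0.0081]  mean=-0.2987  Neff=5.1622  idx=[0, 0, 1, 2, 3, 3, 4]

N_eff = 5.1622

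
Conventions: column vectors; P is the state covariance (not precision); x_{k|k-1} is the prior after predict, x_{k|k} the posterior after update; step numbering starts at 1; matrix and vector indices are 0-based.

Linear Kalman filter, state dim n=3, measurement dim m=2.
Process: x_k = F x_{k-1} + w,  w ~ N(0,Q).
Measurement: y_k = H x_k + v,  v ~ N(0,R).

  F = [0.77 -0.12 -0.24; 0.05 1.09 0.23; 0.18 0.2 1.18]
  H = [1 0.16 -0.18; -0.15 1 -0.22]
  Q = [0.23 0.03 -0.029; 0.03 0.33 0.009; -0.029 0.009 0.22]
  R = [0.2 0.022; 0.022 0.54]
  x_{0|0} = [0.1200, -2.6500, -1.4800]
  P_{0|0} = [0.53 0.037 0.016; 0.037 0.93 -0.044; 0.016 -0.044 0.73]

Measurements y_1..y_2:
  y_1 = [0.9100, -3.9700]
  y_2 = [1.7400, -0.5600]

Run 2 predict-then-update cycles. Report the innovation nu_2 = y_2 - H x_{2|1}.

innov = [0.0128, 3.8527]

step 1: x^-=[0.7656, -3.2229, -2.2548]  P^-=[0.5844 -0.0653 -0.1575; -0.0653 1.4572 0.3653; -0.1575 0.3653 1.2795]  S=[0.8779 0.1062; 0.1062 1.9208]  K=[0.6982 -0.1002; 0.0291 0.7203; -0.3845 0.0772]  nu=[0.2542, -1.1283]  x^+=[1.0561, -4.0282, -2.4396]  P^+=[0.1520 0.0024 0.0832; 0.0024 0.4554 0.2975; 0.0832 0.2975 1.1446]
step 2: x^-=[1.8821, -4.8991, -3.4943]  P^-=[0.3786 -0.1572 -0.3271; -0.1572 1.0833 0.8255; -0.3271 0.8255 2.0128]  S=[0.6914 -0.0497; -0.0497 1.3917]  K=[0.5905 -0.0810; -0.1442 0.6598; -0.7858 0.2821]  nu=[0.0128, 3.8527]  x^+=[1.5777, -2.3591, -2.4173]  P^+=[0.1236 -0.0041 0.0370; -0.0041 0.4538 0.4603; 0.0370 0.4603 1.4531]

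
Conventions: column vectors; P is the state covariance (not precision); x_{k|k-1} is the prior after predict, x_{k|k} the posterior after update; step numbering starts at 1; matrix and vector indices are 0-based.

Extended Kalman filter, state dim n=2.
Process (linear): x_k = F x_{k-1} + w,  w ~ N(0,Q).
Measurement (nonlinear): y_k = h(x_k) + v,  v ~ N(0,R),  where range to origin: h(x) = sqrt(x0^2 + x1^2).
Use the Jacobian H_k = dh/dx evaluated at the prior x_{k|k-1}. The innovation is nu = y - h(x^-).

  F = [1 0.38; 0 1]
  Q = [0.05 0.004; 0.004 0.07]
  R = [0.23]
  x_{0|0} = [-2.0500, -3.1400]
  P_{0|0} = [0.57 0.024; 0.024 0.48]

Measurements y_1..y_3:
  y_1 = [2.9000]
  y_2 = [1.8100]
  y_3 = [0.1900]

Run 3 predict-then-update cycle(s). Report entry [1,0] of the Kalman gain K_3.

K[1,0] = -0.3652

step 1: x^-=[-3.2432, -3.1400]  P^-=[0.7076 0.2104; 0.2104 0.5500]  H_jac=[-0.7184 -0.6956]  S=[1.0716]  K=[-0.6109; -0.4981]  nu=[-1.6142]  x^+=[-2.2570, -2.3360]  P^+=[0.3076 -0.1157; -0.1157 0.2842]
step 2: x^-=[-3.1447, -2.3360]  P^-=[0.3107 -0.0037; -0.0037 0.3542]  H_jac=[-0.8027 -0.5963]  S=[0.5526]  K=[-0.4473; -0.3768]  nu=[-2.1074]  x^+=[-2.2020, -1.5419]  P^+=[0.2001 -0.0968; -0.0968 0.2757]
step 3: x^-=[-2.7879, -1.5419]  P^-=[0.2163 0.0119; 0.0119 0.3457]  H_jac=[-0.8751 -0.4840]  S=[0.4867]  K=[-0.4008; -0.3652]  nu=[-2.9959]  x^+=[-1.5872, -0.4478]  P^+=[0.1381 -0.0593; -0.0593 0.2808]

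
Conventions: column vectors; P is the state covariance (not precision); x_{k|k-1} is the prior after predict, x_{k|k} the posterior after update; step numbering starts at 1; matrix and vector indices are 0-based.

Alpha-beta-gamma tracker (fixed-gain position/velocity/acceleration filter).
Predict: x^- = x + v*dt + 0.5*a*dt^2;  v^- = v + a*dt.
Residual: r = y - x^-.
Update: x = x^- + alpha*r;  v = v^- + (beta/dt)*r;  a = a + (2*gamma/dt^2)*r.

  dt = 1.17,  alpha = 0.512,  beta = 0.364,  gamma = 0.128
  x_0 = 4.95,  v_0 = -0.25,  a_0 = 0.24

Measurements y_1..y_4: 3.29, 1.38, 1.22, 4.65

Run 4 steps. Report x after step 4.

x_post = 1.8769

step 1: x_pred=4.8218  r=-1.5318  x^+=4.0375  v^+=-0.4458  a^+=-0.0465
step 2: x_pred=3.4842  r=-2.1042  x^+=2.4068  v^+=-1.1547  a^+=-0.4400
step 3: x_pred=0.7547  r=0.4653  x^+=0.9929  v^+=-1.5247  a^+=-0.3529
step 4: x_pred=-1.0326  r=5.6826  x^+=1.8769  v^+=-0.1697  a^+=0.7098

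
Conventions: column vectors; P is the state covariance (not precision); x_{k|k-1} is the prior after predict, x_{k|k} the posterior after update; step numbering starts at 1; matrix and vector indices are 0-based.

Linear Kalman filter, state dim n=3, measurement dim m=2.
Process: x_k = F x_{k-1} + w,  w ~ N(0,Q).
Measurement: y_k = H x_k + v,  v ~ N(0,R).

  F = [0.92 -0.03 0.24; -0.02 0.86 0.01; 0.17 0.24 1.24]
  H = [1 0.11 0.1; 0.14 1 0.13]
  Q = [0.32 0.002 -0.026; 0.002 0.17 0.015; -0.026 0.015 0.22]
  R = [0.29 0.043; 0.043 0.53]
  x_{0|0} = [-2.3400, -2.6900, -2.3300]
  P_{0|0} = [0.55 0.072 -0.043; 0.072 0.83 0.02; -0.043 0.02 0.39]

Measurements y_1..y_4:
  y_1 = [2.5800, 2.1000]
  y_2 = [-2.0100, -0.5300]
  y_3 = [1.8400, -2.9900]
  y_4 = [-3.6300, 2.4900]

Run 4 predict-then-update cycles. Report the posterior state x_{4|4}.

x_post = [-2.0948, 0.7671, -4.5906]

step 1: x^-=[-2.6313, -2.2899, -3.9326]  P^-=[0.7855 0.0323 0.1352; 0.0323 0.7820 0.2218; 0.1352 0.2218 0.8830]  S=[1.1328 0.3281; 0.3281 1.4140]  K=[0.7244 -0.0550; -0.0461 0.5873; 0.1566 0.2151]  nu=[5.8564, 5.2695]  x^+=[1.3212, 0.5353, -1.8821]  P^+=[0.2129 -0.0246 -0.0248; -0.0246 0.3096 0.0244; -0.0248 0.0244 0.7677]
step 2: x^-=[0.7477, 0.4151, -1.9808]  P^-=[0.5347 -0.0226 0.1994; -0.0226 0.4004 0.1109; 0.1994 0.1109 1.4265]  S=[0.8812 0.1989; 0.1989 0.9947]  K=[0.6377 -0.0489; -0.0592 0.4257; 0.3440 0.2572]  nu=[-2.6053, -0.7923]  x^+=[-0.8749, 0.2320, -3.0807]  P^+=[0.1864 -0.0232 -0.0106; -0.0232 0.2271 -0.0062; -0.0106 -0.0062 1.2212]
step 3: x^-=[-1.5512, 0.1862, -3.9131]  P^-=[0.5450 -0.0241 0.3473; -0.0241 0.3389 0.0668; 0.3473 0.0668 2.1062]  S=[0.9258 0.2172; 0.2172 0.9384]  K=[0.6334 -0.0428; -0.0683 0.3826; 0.5427 0.2891]  nu=[3.7621, -2.4504]  x^+=[0.9365, -1.0079, -2.5799]  P^+=[0.1837 -0.0219 0.0059; -0.0219 0.2086 -0.0436; 0.0059 -0.0436 1.6869]
step 4: x^-=[0.2726, -0.9114, -3.2818]  P^-=[0.5773 -0.0290 0.5046; -0.0290 0.3245 0.0286; 0.5046 0.0286 2.8059]  S=[0.9944 0.2424; 0.2424 0.9309]  K=[0.6378 -0.0400; -0.0804 0.3691; 0.7168 0.3117]  nu=[-3.4742, 3.7898]  x^+=[-2.0948, 0.7671, -4.5906]  P^+=[0.1836 -0.0221 0.0204; -0.0221 0.2056 -0.0793; 0.0204 -0.0793 2.0962]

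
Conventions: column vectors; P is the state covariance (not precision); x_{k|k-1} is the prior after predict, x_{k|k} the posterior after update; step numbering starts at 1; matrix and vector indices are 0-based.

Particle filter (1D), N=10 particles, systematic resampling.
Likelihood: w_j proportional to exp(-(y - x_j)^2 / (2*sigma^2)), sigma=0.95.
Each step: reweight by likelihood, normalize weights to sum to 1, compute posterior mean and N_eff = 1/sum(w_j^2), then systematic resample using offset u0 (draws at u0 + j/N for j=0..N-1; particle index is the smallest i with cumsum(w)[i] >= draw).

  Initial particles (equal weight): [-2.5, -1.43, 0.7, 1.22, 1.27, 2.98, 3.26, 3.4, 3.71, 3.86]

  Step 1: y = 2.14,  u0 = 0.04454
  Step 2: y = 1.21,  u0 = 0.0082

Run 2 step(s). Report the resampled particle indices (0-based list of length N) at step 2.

step 1: w=[0.0000, 0.0002, 0.0871, 0.1718, 0.1806, 0.1858, 0.1371, 0.1140, 0.0701, 0.0533]  mean=2.3535  Neff=6.9553  idx=[2, 3, 3, 4, 5, 5, 6, 6, 7, 8]
step 2: w=[0.1919, 0.2216, 0.2216, 0.2212, 0.0391, 0.0391, 0.0216, 0.0216, 0.0155, 0.0069]  mean=1.4081  Neff=5.3136  idx=[0, 0, 1, 1, 1, 2, 2, 3, 3, 5]

resampled_idx = [0, 0, 1, 1, 1, 2, 2, 3, 3, 5]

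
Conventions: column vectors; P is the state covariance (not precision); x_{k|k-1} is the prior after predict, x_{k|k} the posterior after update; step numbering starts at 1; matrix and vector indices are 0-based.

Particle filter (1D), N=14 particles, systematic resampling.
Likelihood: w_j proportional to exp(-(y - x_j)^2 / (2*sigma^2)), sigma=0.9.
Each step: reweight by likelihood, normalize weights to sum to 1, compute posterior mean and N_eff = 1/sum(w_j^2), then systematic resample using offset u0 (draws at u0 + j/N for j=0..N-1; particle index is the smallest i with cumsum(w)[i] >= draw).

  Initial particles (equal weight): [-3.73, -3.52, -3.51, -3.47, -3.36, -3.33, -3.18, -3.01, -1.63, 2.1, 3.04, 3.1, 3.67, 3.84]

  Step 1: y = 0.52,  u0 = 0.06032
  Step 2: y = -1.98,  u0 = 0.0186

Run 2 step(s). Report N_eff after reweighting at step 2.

step 1: w=[0.0000, 0.0001, 0.0001, 0.0002, 0.0003, 0.0003, 0.0007, 0.0015, 0.1845, 0.6856, 0.0635, 0.0526, 0.0070, 0.0036]  mean=1.5238  Neff=1.9574  idx=[8, 8, 9, 9, 9, 9, 9, 9, 9, 9, 9, 9, 10, 11]
step 2: w=[0.4999, 0.4999, 0.0000, 0.0000, 0.0000, 0.0000, 0.0000, 0.0000, 0.0000, 0.0000, 0.0000, 0.0000, 0.0000, 0.0000]  mean=-1.6293  Neff=2.0007  idx=[0, 0, 0, 0, 0, 0, 0, 1, 1, 1, 1, 1, 1, 1]

N_eff = 2.0007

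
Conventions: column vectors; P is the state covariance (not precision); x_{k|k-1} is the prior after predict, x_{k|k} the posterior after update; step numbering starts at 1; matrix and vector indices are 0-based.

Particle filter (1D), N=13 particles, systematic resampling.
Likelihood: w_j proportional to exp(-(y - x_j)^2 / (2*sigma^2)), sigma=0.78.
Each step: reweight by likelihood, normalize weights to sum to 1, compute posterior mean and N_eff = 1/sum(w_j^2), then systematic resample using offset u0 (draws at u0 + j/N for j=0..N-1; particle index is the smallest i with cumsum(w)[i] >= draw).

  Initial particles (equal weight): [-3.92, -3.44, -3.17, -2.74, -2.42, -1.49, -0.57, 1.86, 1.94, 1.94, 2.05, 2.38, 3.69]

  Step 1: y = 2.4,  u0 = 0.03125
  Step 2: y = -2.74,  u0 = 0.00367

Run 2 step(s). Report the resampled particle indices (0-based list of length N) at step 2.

resampled_idx = [0, 0, 0, 1, 1, 2, 2, 3, 4, 5, 6, 6, 8]

step 1: w=[0.0000, 0.0000, 0.0000, 0.0000, 0.0000, 0.0000, 0.0002, 0.1701, 0.1816, 0.1816, 0.1954, 0.2161, 0.0551]  mean=2.1389  Neff=5.4705  idx=[7, 7, 8, 8, 8, 9, 9, 10, 10, 10, 11, 11, 12]
step 2: w=[0.1838, 0.1838, 0.0999, 0.0999, 0.0999, 0.0999, 0.0999, 0.0424, 0.0424, 0.0424, 0.0029, 0.0029, 0.0000]  mean=1.9271  Neff=8.1395  idx=[0, 0, 0, 1, 1, 2, 2, 3, 4, 5, 6, 6, 8]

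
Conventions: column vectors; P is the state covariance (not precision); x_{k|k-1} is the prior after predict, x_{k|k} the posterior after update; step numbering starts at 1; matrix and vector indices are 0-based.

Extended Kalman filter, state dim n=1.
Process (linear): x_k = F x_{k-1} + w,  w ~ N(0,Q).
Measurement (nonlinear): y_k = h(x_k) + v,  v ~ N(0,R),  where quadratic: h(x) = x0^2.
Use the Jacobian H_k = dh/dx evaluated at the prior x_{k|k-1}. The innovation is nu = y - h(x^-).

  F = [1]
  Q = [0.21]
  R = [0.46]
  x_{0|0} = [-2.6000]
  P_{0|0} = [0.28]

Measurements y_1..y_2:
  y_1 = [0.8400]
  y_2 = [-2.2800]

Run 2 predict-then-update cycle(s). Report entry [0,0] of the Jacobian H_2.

step 1: x^-=[-2.6000]  P^-=[0.4900]  H_jac=[-5.2000]  S=[13.7096]  K=[-0.1859]  nu=[-5.9200]  x^+=[-1.4997]  P^+=[0.0164]
step 2: x^-=[-1.4997]  P^-=[0.2264]  H_jac=[-2.9995]  S=[2.4973]  K=[-0.2720]  nu=[-4.5292]  x^+=[-0.2679]  P^+=[0.0417]

H_jac[0,0] = -2.9995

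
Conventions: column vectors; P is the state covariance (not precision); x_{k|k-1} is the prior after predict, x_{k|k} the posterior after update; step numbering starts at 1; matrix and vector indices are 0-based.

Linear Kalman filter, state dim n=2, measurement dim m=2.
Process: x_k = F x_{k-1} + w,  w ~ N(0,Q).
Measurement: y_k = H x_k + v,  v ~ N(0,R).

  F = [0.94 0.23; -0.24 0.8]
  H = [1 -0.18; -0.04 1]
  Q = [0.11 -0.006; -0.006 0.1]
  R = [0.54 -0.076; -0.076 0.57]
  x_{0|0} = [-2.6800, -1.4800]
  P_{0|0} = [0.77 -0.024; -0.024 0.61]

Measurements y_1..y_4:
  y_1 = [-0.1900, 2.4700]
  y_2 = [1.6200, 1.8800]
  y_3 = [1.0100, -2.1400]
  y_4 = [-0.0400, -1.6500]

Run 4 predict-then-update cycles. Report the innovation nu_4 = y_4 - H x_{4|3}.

innov = [-0.7171, -1.4356]

step 1: x^-=[-2.8596, -0.5408]  P^-=[0.8123 -0.0842; -0.0842 0.5440]  S=[1.4002 -0.2912; -0.2912 1.1220]  K=[0.6018 0.0522; -0.0302 0.4800]  nu=[2.5723, 2.8964]  x^+=[-1.1605, 0.7716]  P^+=[0.3204 -0.0032; -0.0032 0.2758]
step 2: x^-=[-0.9134, 0.8958]  P^-=[0.4063 -0.0298; -0.0298 0.2962]  S=[0.9667 -0.1755; -0.1755 0.8692]  K=[0.4321 0.0343; -0.0247 0.3371]  nu=[2.6946, 0.9476]  x^+=[0.2836, 1.1487]  P^+=[0.2300 -0.0041; -0.0041 0.1939]
step 3: x^-=[0.5308, 0.8509]  P^-=[0.3217 -0.0251; -0.0251 0.2389]  S=[0.8785 -0.1571; -0.1571 0.8114]  K=[0.3760 0.0261; -0.0255 0.2907]  nu=[0.6324, -2.9696]  x^+=[0.6912, -0.0286]  P^+=[0.2000 -0.0057; -0.0057 0.1674]
step 4: x^-=[0.6431, -0.1887]  P^-=[0.2931 -0.0243; -0.0243 0.2209]  S=[0.8491 -0.1520; -0.1520 0.7933]  K=[0.3544 0.0225; -0.0263 0.2746]  nu=[-0.7171, -1.4356]  x^+=[0.3567, -0.5641]  P^+=[0.1885 -0.0066; -0.0066 0.1583]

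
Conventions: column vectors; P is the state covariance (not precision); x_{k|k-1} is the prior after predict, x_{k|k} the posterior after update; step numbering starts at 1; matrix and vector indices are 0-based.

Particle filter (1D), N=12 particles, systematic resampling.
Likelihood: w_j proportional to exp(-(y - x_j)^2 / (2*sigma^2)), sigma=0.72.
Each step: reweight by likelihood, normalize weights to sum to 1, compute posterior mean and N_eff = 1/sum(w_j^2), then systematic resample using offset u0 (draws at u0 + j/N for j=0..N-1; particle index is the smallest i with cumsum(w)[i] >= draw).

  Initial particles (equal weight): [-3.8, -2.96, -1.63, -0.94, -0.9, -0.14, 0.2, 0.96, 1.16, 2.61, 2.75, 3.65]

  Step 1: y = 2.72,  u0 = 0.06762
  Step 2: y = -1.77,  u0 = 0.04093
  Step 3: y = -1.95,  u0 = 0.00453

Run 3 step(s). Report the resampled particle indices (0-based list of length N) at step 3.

resampled_idx = [0, 0, 1, 2, 3, 4, 4, 5, 6, 7, 8, 9]

step 1: w=[0.0000, 0.0000, 0.0000, 0.0000, 0.0000, 0.0001, 0.0009, 0.0196, 0.0372, 0.3845, 0.3887, 0.1689]  mean=2.7513  Neff=3.0370  idx=[9, 9, 9, 9, 9, 10, 10, 10, 10, 10, 11, 11]
step 2: w=[0.1538, 0.1538, 0.1538, 0.1538, 0.1538, 0.0462, 0.0462, 0.0462, 0.0462, 0.0462, 0.0000, 0.0000]  mean=2.6424  Neff=7.7576  idx=[0, 0, 1, 1, 2, 2, 3, 4, 4, 5, 7, 9]
step 3: w=[0.1014, 0.1014, 0.1014, 0.1014, 0.1014, 0.1014, 0.1014, 0.1014, 0.1014, 0.0290, 0.0290, 0.0290]  mean=2.6222  Neff=10.5130  idx=[0, 0, 1, 2, 3, 4, 4, 5, 6, 7, 8, 9]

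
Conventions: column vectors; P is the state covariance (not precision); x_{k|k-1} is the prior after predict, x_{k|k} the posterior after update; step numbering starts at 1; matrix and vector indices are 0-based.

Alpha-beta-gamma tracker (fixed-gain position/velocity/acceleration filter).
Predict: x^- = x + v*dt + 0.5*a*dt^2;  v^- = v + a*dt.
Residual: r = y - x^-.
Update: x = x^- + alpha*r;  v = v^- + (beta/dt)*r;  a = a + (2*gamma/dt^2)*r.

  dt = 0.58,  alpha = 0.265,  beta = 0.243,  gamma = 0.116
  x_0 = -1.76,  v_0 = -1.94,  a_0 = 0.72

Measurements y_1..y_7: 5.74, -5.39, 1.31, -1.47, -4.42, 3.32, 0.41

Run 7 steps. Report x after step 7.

step 1: x_pred=-2.7641  r=8.5041  x^+=-0.5105  v^+=2.0405  a^+=6.5849
step 2: x_pred=1.7806  r=-7.1706  x^+=-0.1196  v^+=2.8555  a^+=1.6397
step 3: x_pred=1.8124  r=-0.5024  x^+=1.6792  v^+=3.5961  a^+=1.2932
step 4: x_pred=3.9825  r=-5.4525  x^+=2.5376  v^+=2.0617  a^+=-2.4671
step 5: x_pred=3.3184  r=-7.7384  x^+=1.2677  v^+=-2.6113  a^+=-7.8040
step 6: x_pred=-1.5595  r=4.8795  x^+=-0.2664  v^+=-5.0933  a^+=-4.4388
step 7: x_pred=-3.9671  r=4.3771  x^+=-2.8072  v^+=-5.8339  a^+=-1.4201

x_post = -2.8072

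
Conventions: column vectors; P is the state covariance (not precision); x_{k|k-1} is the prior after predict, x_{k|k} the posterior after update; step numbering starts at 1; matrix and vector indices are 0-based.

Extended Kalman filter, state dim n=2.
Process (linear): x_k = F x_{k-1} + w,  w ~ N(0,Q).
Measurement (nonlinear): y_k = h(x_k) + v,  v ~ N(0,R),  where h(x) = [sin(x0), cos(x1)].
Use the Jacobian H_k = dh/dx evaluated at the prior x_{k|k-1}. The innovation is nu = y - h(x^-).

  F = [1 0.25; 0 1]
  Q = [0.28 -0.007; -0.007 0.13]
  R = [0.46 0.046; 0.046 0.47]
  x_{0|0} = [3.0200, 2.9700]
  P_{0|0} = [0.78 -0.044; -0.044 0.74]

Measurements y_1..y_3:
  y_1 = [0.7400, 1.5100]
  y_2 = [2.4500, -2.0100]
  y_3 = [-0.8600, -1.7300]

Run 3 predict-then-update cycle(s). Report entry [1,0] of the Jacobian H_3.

H_jac[1,0] = 0.0000

step 1: x^-=[3.7625, 2.9700]  P^-=[1.0842 0.1340; 0.1340 0.8700]  H_jac=[-0.8134 0.0000; 0.0000 -0.1708]  S=[1.1773 0.0646; 0.0646 0.4954]  K=[-0.7519 0.0519; -0.0767 -0.2899]  nu=[1.3218, 2.4953]  x^+=[2.8981, 2.1453]  P^+=[0.4223 0.0598; 0.0598 0.8186]
step 2: x^-=[3.4344, 2.1453]  P^-=[0.7834 0.2574; 0.2574 0.9486]  H_jac=[-0.9574 0.0000; 0.0000 -0.8395]  S=[1.1781 0.2529; 0.2529 1.1385]  K=[-0.6257 -0.0508; -0.0620 -0.6857]  nu=[2.7387, -1.4666]  x^+=[1.7953, 2.9811]  P^+=[0.3031 0.0627; 0.0627 0.3873]
step 3: x^-=[2.5405, 2.9811]  P^-=[0.6386 0.1526; 0.1526 0.5173]  H_jac=[-0.8247 0.0000; 0.0000 -0.1598]  S=[0.8944 0.0661; 0.0661 0.4832]  K=[-0.5912 0.0304; -0.1293 -0.1534]  nu=[-1.4255, -0.7429]  x^+=[3.3606, 3.2794]  P^+=[0.3280 0.0807; 0.0807 0.4883]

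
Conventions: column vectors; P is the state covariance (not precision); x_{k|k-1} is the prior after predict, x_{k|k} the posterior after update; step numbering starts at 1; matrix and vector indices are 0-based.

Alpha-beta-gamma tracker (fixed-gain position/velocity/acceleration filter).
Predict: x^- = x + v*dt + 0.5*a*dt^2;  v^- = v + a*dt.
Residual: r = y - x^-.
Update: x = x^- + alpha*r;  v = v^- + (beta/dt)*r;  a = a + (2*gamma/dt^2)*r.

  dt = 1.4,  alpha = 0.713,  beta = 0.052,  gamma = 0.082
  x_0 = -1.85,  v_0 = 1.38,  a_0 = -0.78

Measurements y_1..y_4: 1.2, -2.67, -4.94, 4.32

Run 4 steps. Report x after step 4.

step 1: x_pred=-0.6824  r=1.8824  x^+=0.6598  v^+=0.3579  a^+=-0.6225
step 2: x_pred=0.5508  r=-3.2208  x^+=-1.7456  v^+=-0.6332  a^+=-0.8920
step 3: x_pred=-3.5063  r=-1.4337  x^+=-4.5285  v^+=-1.9352  a^+=-1.0120
step 4: x_pred=-8.2296  r=12.5496  x^+=0.7183  v^+=-2.8858  a^+=0.0381

x_post = 0.7183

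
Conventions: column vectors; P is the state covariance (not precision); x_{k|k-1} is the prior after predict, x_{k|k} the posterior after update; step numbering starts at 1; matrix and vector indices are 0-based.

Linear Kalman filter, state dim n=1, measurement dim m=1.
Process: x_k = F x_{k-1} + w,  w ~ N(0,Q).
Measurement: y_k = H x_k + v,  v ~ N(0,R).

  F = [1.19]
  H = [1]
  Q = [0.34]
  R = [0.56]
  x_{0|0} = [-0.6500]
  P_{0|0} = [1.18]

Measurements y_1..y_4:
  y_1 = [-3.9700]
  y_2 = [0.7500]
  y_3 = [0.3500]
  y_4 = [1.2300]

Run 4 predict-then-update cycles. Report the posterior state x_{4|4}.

x_post = [0.6097]

step 1: x^-=[-0.7735]  P^-=[2.0110]  S=[2.5710]  K=[0.7822]  nu=[-3.1965]  x^+=[-3.2738]  P^+=[0.4380]
step 2: x^-=[-3.8958]  P^-=[0.9603]  S=[1.5203]  K=[0.6316]  nu=[4.6458]  x^+=[-0.9613]  P^+=[0.3537]
step 3: x^-=[-1.1439]  P^-=[0.8409]  S=[1.4009]  K=[0.6003]  nu=[1.4939]  x^+=[-0.2472]  P^+=[0.3361]
step 4: x^-=[-0.2941]  P^-=[0.8160]  S=[1.3760]  K=[0.5930]  nu=[1.5241]  x^+=[0.6097]  P^+=[0.3321]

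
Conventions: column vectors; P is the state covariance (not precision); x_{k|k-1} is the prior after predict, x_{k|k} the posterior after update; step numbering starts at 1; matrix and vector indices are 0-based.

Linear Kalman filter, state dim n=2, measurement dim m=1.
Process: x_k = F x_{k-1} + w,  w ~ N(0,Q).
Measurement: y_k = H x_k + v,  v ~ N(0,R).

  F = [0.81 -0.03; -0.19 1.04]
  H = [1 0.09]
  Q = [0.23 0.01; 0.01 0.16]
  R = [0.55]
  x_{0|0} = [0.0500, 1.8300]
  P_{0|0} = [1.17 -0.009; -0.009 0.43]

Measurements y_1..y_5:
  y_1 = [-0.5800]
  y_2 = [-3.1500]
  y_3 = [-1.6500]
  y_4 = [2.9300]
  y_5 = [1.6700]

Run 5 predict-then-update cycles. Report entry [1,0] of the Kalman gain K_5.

step 1: x^-=[-0.0144, 1.8937]  P^-=[0.9985 -0.1911; -0.1911 0.6709]  S=[1.5195]  K=[0.6458; -0.0860]  nu=[-0.7360]  x^+=[-0.4897, 1.9570]  P^+=[0.3648 -0.1067; -0.1067 0.6596]
step 2: x^-=[-0.4554, 2.1284]  P^-=[0.4751 -0.1572; -0.1572 0.9288]  S=[1.0043]  K=[0.4590; -0.0733]  nu=[-2.8862]  x^+=[-1.7801, 2.3399]  P^+=[0.2635 -0.1234; -0.1234 0.9234]
step 3: x^-=[-1.5120, 2.7717]  P^-=[0.4097 -0.1640; -0.1640 1.2170]  S=[0.9401]  K=[0.4202; -0.0580]  nu=[-0.3874]  x^+=[-1.6748, 2.7942]  P^+=[0.2438 -0.1411; -0.1411 1.2139]
step 4: x^-=[-1.4404, 3.2241]  P^-=[0.3979 -0.1851; -0.1851 1.5375]  S=[0.9270]  K=[0.4112; -0.0504]  nu=[4.0803]  x^+=[0.2376, 3.0185]  P^+=[0.2411 -0.1659; -0.1659 1.5351]
step 5: x^-=[0.1019, 3.0941]  P^-=[0.3976 -0.2157; -0.2157 1.8947]  S=[0.9242]  K=[0.4093; -0.0489]  nu=[1.2897]  x^+=[0.6297, 3.0311]  P^+=[0.2428 -0.1972; -0.1972 1.8925]

K[1,0] = -0.0489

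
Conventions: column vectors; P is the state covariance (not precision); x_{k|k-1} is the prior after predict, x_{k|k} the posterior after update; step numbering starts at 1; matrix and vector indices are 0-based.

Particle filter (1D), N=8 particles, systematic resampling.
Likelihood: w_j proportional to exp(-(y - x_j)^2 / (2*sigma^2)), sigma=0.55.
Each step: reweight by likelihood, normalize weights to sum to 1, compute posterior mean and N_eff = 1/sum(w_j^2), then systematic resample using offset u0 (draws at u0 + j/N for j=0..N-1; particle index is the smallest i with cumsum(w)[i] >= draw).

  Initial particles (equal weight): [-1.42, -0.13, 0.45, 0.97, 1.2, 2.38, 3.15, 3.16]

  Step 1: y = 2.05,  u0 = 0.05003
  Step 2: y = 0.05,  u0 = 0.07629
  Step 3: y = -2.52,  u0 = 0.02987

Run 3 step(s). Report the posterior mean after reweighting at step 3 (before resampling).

step 1: w=[0.0000, 0.0002, 0.0093, 0.0930, 0.1936, 0.5339, 0.0865, 0.0834]  mean=2.1335  Neff=2.8923  idx=[3, 4, 5, 5, 5, 5, 5, 7]
step 2: w=[0.6860, 0.3123, 0.0004, 0.0004, 0.0004, 0.0004, 0.0004, 0.0000]  mean=1.0443  Neff=1.7604  idx=[0, 0, 0, 0, 0, 1, 1, 1]
step 3: w=[0.1925, 0.1925, 0.1925, 0.1925, 0.1925, 0.0124, 0.0124, 0.0124]  mean=0.9786  Neff=5.3811  idx=[0, 0, 1, 2, 2, 3, 4, 4]

post_mean = 0.9786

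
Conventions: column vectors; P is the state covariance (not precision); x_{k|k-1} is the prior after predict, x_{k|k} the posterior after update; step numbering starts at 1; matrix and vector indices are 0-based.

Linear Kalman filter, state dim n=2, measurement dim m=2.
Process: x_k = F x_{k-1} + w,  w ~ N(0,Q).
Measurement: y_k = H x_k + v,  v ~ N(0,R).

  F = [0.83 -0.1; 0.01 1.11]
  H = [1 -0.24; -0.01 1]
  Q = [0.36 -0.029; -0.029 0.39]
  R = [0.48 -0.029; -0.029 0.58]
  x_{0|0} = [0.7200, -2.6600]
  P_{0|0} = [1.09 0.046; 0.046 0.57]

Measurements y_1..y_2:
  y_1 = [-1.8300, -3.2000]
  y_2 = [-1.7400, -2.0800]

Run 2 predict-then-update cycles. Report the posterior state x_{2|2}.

x_post = [-1.7227, -2.4801]

step 1: x^-=[0.8636, -2.9454]  P^-=[1.1090 -0.0409; -0.0409 1.0934]  S=[1.6716 -0.3435; -0.3435 1.6744]  K=[0.6921 0.1109; -0.0493 0.6432]  nu=[-3.4005, -0.2460]  x^+=[-1.5172, -2.9360]  P^+=[0.3404 0.0477; 0.0477 0.3749]
step 2: x^-=[-0.9656, -3.2741]  P^-=[0.5904 -0.0239; -0.0239 0.8531]  S=[1.1310 -0.2636; -0.2636 1.4336]  K=[0.5456 0.0795; -0.0663 0.5830]  nu=[-1.5602, 1.1845]  x^+=[-1.7227, -2.4801]  P^+=[0.2675 0.0330; 0.0330 0.3404]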